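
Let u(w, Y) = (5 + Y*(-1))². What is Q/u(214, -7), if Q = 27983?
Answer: 27983/144 ≈ 194.33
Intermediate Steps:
u(w, Y) = (5 - Y)²
Q/u(214, -7) = 27983/((-5 - 7)²) = 27983/((-12)²) = 27983/144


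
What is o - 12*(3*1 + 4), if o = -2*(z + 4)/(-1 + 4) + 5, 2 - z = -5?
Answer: -259/3 ≈ -86.333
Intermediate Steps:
z = 7 (z = 2 - 1*(-5) = 2 + 5 = 7)
o = -7/3 (o = -2*(7 + 4)/(-1 + 4) + 5 = -22/3 + 5 = -7/3 ≈ -2.3333)
o - 12*(3*1 + 4) = -7/3 - 12*(3*1 + 4) = -7/3 - 12*(3 + 4) = -7/3 - 12*7 = -7/3 - 84 = -259/3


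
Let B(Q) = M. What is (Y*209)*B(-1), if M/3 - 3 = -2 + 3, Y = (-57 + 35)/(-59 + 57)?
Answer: 27588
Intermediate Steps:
Y = 11 (Y = -22/(-2) = -22*(-½) = 11)
M = 12 (M = 9 + 3*(-2 + 3) = 9 + 3*1 = 9 + 3 = 12)
B(Q) = 12
(Y*209)*B(-1) = (11*209)*12 = 2299*12 = 27588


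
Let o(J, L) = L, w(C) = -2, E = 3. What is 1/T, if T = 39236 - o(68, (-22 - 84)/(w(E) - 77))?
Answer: 79/3099538 ≈ 2.5488e-5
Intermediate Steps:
T = 3099538/79 (T = 39236 - (-22 - 84)/(-2 - 77) = 39236 - (-106)/(-79) = 39236 - (-106)*(-1)/79 = 39236 - 1*106/79 = 39236 - 106/79 = 3099538/79 ≈ 39235.)
1/T = 1/(3099538/79) = 79/3099538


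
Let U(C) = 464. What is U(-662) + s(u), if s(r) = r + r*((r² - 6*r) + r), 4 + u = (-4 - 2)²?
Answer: 28144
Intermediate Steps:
u = 32 (u = -4 + (-4 - 2)² = -4 + (-6)² = -4 + 36 = 32)
s(r) = r + r*(r² - 5*r)
U(-662) + s(u) = 464 + 32*(1 + 32² - 5*32) = 464 + 32*(1 + 1024 - 160) = 464 + 32*865 = 464 + 27680 = 28144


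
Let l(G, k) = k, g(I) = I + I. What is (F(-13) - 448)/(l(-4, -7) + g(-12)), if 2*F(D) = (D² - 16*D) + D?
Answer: 266/31 ≈ 8.5806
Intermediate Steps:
g(I) = 2*I
F(D) = D²/2 - 15*D/2 (F(D) = ((D² - 16*D) + D)/2 = (D² - 15*D)/2 = D²/2 - 15*D/2)
(F(-13) - 448)/(l(-4, -7) + g(-12)) = ((½)*(-13)*(-15 - 13) - 448)/(-7 + 2*(-12)) = ((½)*(-13)*(-28) - 448)/(-7 - 24) = (182 - 448)/(-31) = -266*(-1/31) = 266/31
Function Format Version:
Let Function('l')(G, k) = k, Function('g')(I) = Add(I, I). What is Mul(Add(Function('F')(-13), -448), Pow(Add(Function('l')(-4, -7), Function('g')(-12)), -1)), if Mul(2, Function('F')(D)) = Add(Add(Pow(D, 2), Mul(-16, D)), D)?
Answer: Rational(266, 31) ≈ 8.5806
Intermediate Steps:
Function('g')(I) = Mul(2, I)
Function('F')(D) = Add(Mul(Rational(1, 2), Pow(D, 2)), Mul(Rational(-15, 2), D)) (Function('F')(D) = Mul(Rational(1, 2), Add(Add(Pow(D, 2), Mul(-16, D)), D)) = Mul(Rational(1, 2), Add(Pow(D, 2), Mul(-15, D))) = Add(Mul(Rational(1, 2), Pow(D, 2)), Mul(Rational(-15, 2), D)))
Mul(Add(Function('F')(-13), -448), Pow(Add(Function('l')(-4, -7), Function('g')(-12)), -1)) = Mul(Add(Mul(Rational(1, 2), -13, Add(-15, -13)), -448), Pow(Add(-7, Mul(2, -12)), -1)) = Mul(Add(Mul(Rational(1, 2), -13, -28), -448), Pow(Add(-7, -24), -1)) = Mul(Add(182, -448), Pow(-31, -1)) = Mul(-266, Rational(-1, 31)) = Rational(266, 31)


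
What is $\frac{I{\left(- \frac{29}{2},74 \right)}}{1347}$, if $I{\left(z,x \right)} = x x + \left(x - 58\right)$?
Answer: $\frac{5492}{1347} \approx 4.0772$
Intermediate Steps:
$I{\left(z,x \right)} = -58 + x + x^{2}$ ($I{\left(z,x \right)} = x^{2} + \left(x - 58\right) = x^{2} + \left(-58 + x\right) = -58 + x + x^{2}$)
$\frac{I{\left(- \frac{29}{2},74 \right)}}{1347} = \frac{-58 + 74 + 74^{2}}{1347} = \left(-58 + 74 + 5476\right) \frac{1}{1347} = 5492 \cdot \frac{1}{1347} = \frac{5492}{1347}$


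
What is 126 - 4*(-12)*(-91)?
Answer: -4242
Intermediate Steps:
126 - 4*(-12)*(-91) = 126 + 48*(-91) = 126 - 4368 = -4242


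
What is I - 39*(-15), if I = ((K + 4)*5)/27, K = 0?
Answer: 15815/27 ≈ 585.74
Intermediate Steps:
I = 20/27 (I = ((0 + 4)*5)/27 = (4*5)*(1/27) = 20*(1/27) = 20/27 ≈ 0.74074)
I - 39*(-15) = 20/27 - 39*(-15) = 20/27 + 585 = 15815/27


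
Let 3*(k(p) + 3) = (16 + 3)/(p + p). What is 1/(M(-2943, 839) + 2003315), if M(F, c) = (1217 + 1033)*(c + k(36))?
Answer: 12/46614155 ≈ 2.5743e-7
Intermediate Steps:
k(p) = -3 + 19/(6*p) (k(p) = -3 + ((16 + 3)/(p + p))/3 = -3 + (19/((2*p)))/3 = -3 + (19*(1/(2*p)))/3 = -3 + (19/(2*p))/3 = -3 + 19/(6*p))
M(F, c) = -78625/12 + 2250*c (M(F, c) = (1217 + 1033)*(c + (-3 + (19/6)/36)) = 2250*(c + (-3 + (19/6)*(1/36))) = 2250*(c + (-3 + 19/216)) = 2250*(c - 629/216) = 2250*(-629/216 + c) = -78625/12 + 2250*c)
1/(M(-2943, 839) + 2003315) = 1/((-78625/12 + 2250*839) + 2003315) = 1/((-78625/12 + 1887750) + 2003315) = 1/(22574375/12 + 2003315) = 1/(46614155/12) = 12/46614155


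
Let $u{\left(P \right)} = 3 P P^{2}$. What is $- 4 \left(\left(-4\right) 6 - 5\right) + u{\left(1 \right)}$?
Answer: $119$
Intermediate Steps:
$u{\left(P \right)} = 3 P^{3}$
$- 4 \left(\left(-4\right) 6 - 5\right) + u{\left(1 \right)} = - 4 \left(\left(-4\right) 6 - 5\right) + 3 \cdot 1^{3} = - 4 \left(-24 - 5\right) + 3 \cdot 1 = \left(-4\right) \left(-29\right) + 3 = 116 + 3 = 119$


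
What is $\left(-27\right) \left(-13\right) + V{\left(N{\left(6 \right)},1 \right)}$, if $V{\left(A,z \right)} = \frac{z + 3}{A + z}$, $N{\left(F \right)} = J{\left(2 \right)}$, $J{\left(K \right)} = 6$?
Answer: $\frac{2461}{7} \approx 351.57$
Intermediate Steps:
$N{\left(F \right)} = 6$
$V{\left(A,z \right)} = \frac{3 + z}{A + z}$
$\left(-27\right) \left(-13\right) + V{\left(N{\left(6 \right)},1 \right)} = \left(-27\right) \left(-13\right) + \frac{3 + 1}{6 + 1} = 351 + \frac{1}{7} \cdot 4 = 351 + \frac{4}{7} = \frac{2461}{7}$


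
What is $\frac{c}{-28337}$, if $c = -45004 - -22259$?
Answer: $\frac{22745}{28337} \approx 0.80266$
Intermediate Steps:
$c = -22745$ ($c = -45004 + 22259 = -22745$)
$\frac{c}{-28337} = - \frac{22745}{-28337} = \left(-22745\right) \left(- \frac{1}{28337}\right) = \frac{22745}{28337}$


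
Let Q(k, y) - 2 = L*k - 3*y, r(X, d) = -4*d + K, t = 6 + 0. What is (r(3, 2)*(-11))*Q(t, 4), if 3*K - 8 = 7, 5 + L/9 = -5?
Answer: -18150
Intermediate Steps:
L = -90 (L = -45 + 9*(-5) = -45 - 45 = -90)
K = 5 (K = 8/3 + (⅓)*7 = 8/3 + 7/3 = 5)
t = 6
r(X, d) = 5 - 4*d (r(X, d) = -4*d + 5 = 5 - 4*d)
Q(k, y) = 2 - 90*k - 3*y (Q(k, y) = 2 + (-90*k - 3*y) = 2 - 90*k - 3*y)
(r(3, 2)*(-11))*Q(t, 4) = ((5 - 4*2)*(-11))*(2 - 90*6 - 3*4) = ((5 - 8)*(-11))*(2 - 540 - 12) = -3*(-11)*(-550) = 33*(-550) = -18150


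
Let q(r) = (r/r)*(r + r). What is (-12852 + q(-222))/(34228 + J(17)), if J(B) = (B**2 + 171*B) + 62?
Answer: -6648/18743 ≈ -0.35469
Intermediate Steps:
q(r) = 2*r (q(r) = 1*(2*r) = 2*r)
J(B) = 62 + B**2 + 171*B
(-12852 + q(-222))/(34228 + J(17)) = (-12852 + 2*(-222))/(34228 + (62 + 17**2 + 171*17)) = (-12852 - 444)/(34228 + (62 + 289 + 2907)) = -13296/(34228 + 3258) = -13296/37486 = -13296*1/37486 = -6648/18743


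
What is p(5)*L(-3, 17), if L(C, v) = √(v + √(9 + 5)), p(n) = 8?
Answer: 8*√(17 + √14) ≈ 36.434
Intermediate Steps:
L(C, v) = √(v + √14)
p(5)*L(-3, 17) = 8*√(17 + √14)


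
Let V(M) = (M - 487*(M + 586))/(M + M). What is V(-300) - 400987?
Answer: -120226309/300 ≈ -4.0075e+5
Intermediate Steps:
V(M) = (-285382 - 486*M)/(2*M) (V(M) = (M - 487*(586 + M))/((2*M)) = (M + (-285382 - 487*M))*(1/(2*M)) = (-285382 - 486*M)*(1/(2*M)) = (-285382 - 486*M)/(2*M))
V(-300) - 400987 = (-243 - 142691/(-300)) - 400987 = (-243 - 142691*(-1/300)) - 400987 = (-243 + 142691/300) - 400987 = 69791/300 - 400987 = -120226309/300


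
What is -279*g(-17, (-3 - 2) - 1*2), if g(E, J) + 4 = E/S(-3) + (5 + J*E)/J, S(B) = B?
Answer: 31341/7 ≈ 4477.3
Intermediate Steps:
g(E, J) = -4 - E/3 + (5 + E*J)/J (g(E, J) = -4 + (E/(-3) + (5 + J*E)/J) = -4 + (E*(-1/3) + (5 + E*J)/J) = -4 + (-E/3 + (5 + E*J)/J) = -4 - E/3 + (5 + E*J)/J)
-279*g(-17, (-3 - 2) - 1*2) = -279*(-4 + 5/((-3 - 2) - 1*2) + (2/3)*(-17)) = -279*(-4 + 5/(-5 - 2) - 34/3) = -279*(-4 + 5/(-7) - 34/3) = -279*(-4 + 5*(-1/7) - 34/3) = -279*(-4 - 5/7 - 34/3) = -279*(-337/21) = 31341/7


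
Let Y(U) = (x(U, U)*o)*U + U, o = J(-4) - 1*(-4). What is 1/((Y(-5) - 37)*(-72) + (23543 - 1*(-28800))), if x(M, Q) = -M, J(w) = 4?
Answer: 1/69767 ≈ 1.4333e-5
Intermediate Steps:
o = 8 (o = 4 - 1*(-4) = 4 + 4 = 8)
Y(U) = U - 8*U² (Y(U) = (-U*8)*U + U = (-8*U)*U + U = -8*U² + U = U - 8*U²)
1/((Y(-5) - 37)*(-72) + (23543 - 1*(-28800))) = 1/((-5*(1 - 8*(-5)) - 37)*(-72) + (23543 - 1*(-28800))) = 1/((-5*(1 + 40) - 37)*(-72) + (23543 + 28800)) = 1/((-5*41 - 37)*(-72) + 52343) = 1/((-205 - 37)*(-72) + 52343) = 1/(-242*(-72) + 52343) = 1/(17424 + 52343) = 1/69767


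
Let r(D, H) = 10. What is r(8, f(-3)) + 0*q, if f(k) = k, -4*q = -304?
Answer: 10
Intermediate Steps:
q = 76 (q = -¼*(-304) = 76)
r(8, f(-3)) + 0*q = 10 + 0*76 = 10 + 0 = 10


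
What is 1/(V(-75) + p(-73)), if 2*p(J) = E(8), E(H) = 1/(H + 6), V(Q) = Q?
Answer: -28/2099 ≈ -0.013340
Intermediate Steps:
E(H) = 1/(6 + H)
p(J) = 1/28 (p(J) = 1/(2*(6 + 8)) = (½)/14 = (½)*(1/14) = 1/28)
1/(V(-75) + p(-73)) = 1/(-75 + 1/28) = 1/(-2099/28) = -28/2099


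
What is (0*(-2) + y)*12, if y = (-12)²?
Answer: 1728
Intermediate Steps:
y = 144
(0*(-2) + y)*12 = (0*(-2) + 144)*12 = (0 + 144)*12 = 144*12 = 1728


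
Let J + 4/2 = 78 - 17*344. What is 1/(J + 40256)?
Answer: 1/34484 ≈ 2.8999e-5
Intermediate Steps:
J = -5772 (J = -2 + (78 - 17*344) = -2 + (78 - 5848) = -2 - 5770 = -5772)
1/(J + 40256) = 1/(-5772 + 40256) = 1/34484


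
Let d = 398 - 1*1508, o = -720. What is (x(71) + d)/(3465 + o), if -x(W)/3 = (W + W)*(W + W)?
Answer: -20534/915 ≈ -22.442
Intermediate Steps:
d = -1110 (d = 398 - 1508 = -1110)
x(W) = -12*W**2 (x(W) = -3*(W + W)*(W + W) = -3*2*W*2*W = -12*W**2)
(x(71) + d)/(3465 + o) = (-12*71**2 - 1110)/(3465 - 720) = (-12*5041 - 1110)/2745 = (-60492 - 1110)*(1/2745) = -61602*1/2745 = -20534/915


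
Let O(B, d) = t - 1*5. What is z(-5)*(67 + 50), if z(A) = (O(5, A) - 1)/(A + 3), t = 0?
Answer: 351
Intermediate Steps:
O(B, d) = -5 (O(B, d) = 0 - 1*5 = 0 - 5 = -5)
z(A) = -6/(3 + A) (z(A) = (-5 - 1)/(A + 3) = -6/(3 + A))
z(-5)*(67 + 50) = (-6/(3 - 5))*(67 + 50) = -6/(-2)*117 = -6*(-1/2)*117 = 3*117 = 351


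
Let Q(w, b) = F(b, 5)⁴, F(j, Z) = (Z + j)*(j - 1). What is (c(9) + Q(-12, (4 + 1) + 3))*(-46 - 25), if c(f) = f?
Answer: -4868822870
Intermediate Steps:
F(j, Z) = (-1 + j)*(Z + j) (F(j, Z) = (Z + j)*(-1 + j) = (-1 + j)*(Z + j))
Q(w, b) = (-5 + b² + 4*b)⁴ (Q(w, b) = (b² - 1*5 - b + 5*b)⁴ = (b² - 5 - b + 5*b)⁴ = (-5 + b² + 4*b)⁴)
(c(9) + Q(-12, (4 + 1) + 3))*(-46 - 25) = (9 + (-5 + ((4 + 1) + 3)² + 4*((4 + 1) + 3))⁴)*(-46 - 25) = (9 + (-5 + (5 + 3)² + 4*(5 + 3))⁴)*(-71) = (9 + (-5 + 8² + 4*8)⁴)*(-71) = (9 + (-5 + 64 + 32)⁴)*(-71) = (9 + 91⁴)*(-71) = (9 + 68574961)*(-71) = 68574970*(-71) = -4868822870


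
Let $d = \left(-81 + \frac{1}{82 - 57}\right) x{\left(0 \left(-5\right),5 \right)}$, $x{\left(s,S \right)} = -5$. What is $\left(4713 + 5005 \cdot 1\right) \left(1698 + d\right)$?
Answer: $\frac{102175052}{5} \approx 2.0435 \cdot 10^{7}$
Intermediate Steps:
$d = \frac{2024}{5}$ ($d = \left(-81 + \frac{1}{82 - 57}\right) \left(-5\right) = \left(-81 + \frac{1}{25}\right) \left(-5\right) = \left(- \frac{2024}{25}\right) \left(-5\right) = \frac{2024}{5} \approx 404.8$)
$\left(4713 + 5005 \cdot 1\right) \left(1698 + d\right) = \left(4713 + 5005 \cdot 1\right) \left(1698 + \frac{2024}{5}\right) = \left(4713 + 5005\right) \frac{10514}{5} = 9718 \cdot \frac{10514}{5} = \frac{102175052}{5}$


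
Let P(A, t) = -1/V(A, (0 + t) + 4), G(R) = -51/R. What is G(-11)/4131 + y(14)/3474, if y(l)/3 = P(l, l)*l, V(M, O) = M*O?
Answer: 739/687852 ≈ 0.0010744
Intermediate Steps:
P(A, t) = -1/(A*(4 + t)) (P(A, t) = -1/(A*((0 + t) + 4)) = -1/(A*(t + 4)) = -1/(A*(4 + t)))
y(l) = -3/(4 + l) (y(l) = 3*((-1/(l*(4 + l)))*l) = 3*(-1/(4 + l)) = -3/(4 + l))
G(-11)/4131 + y(14)/3474 = -51/(-11)/4131 - 3/(4 + 14)/3474 = -51*(-1/11)*(1/4131) - 3/18*(1/3474) = (51/11)*(1/4131) - 3*1/18*(1/3474) = 1/891 - ⅙*1/3474 = 1/891 - 1/20844 = 739/687852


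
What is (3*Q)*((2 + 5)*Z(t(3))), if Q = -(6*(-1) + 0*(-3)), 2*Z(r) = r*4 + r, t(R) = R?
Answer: 945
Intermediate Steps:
Z(r) = 5*r/2 (Z(r) = (r*4 + r)/2 = (4*r + r)/2 = (5*r)/2 = 5*r/2)
Q = 6 (Q = -(-6 + 0) = -1*(-6) = 6)
(3*Q)*((2 + 5)*Z(t(3))) = (3*6)*((2 + 5)*((5/2)*3)) = 18*(7*(15/2)) = 18*(105/2) = 945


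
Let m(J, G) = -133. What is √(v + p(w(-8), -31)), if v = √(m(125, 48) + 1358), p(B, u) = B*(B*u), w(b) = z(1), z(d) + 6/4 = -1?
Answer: I*√635/2 ≈ 12.6*I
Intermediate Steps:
z(d) = -5/2 (z(d) = -3/2 - 1 = -5/2)
w(b) = -5/2
p(B, u) = u*B²
v = 35 (v = √(-133 + 1358) = √1225 = 35)
√(v + p(w(-8), -31)) = √(35 - 31*(-5/2)²) = √(35 - 31*25/4) = √(35 - 775/4) = √(-635/4) = I*√635/2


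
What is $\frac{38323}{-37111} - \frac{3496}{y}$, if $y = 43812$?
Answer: $- \frac{452186833}{406476783} \approx -1.1125$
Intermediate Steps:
$\frac{38323}{-37111} - \frac{3496}{y} = \frac{38323}{-37111} - \frac{3496}{43812} = 38323 \left(- \frac{1}{37111}\right) - \frac{874}{10953} = - \frac{38323}{37111} - \frac{874}{10953} = - \frac{452186833}{406476783}$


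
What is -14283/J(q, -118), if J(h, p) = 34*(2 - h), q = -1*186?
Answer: -14283/6392 ≈ -2.2345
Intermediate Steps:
q = -186
J(h, p) = 68 - 34*h
-14283/J(q, -118) = -14283/(68 - 34*(-186)) = -14283/(68 + 6324) = -14283/6392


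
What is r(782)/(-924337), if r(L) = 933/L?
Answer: -933/722831534 ≈ -1.2908e-6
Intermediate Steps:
r(782)/(-924337) = (933/782)/(-924337) = (933*(1/782))*(-1/924337) = (933/782)*(-1/924337) = -933/722831534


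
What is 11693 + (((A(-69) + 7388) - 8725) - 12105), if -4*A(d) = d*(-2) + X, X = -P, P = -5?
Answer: -7139/4 ≈ -1784.8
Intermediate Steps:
X = 5 (X = -1*(-5) = 5)
A(d) = -5/4 + d/2 (A(d) = -(d*(-2) + 5)/4 = -(-2*d + 5)/4 = -(5 - 2*d)/4 = -5/4 + d/2)
11693 + (((A(-69) + 7388) - 8725) - 12105) = 11693 + ((((-5/4 + (½)*(-69)) + 7388) - 8725) - 12105) = 11693 + ((((-5/4 - 69/2) + 7388) - 8725) - 12105) = 11693 + (((-143/4 + 7388) - 8725) - 12105) = 11693 + ((29409/4 - 8725) - 12105) = 11693 + (-5491/4 - 12105) = 11693 - 53911/4 = -7139/4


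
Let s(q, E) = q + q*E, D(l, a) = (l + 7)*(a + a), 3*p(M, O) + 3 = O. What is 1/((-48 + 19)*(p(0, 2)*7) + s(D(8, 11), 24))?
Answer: 3/24953 ≈ 0.00012023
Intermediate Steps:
p(M, O) = -1 + O/3
D(l, a) = 2*a*(7 + l) (D(l, a) = (7 + l)*(2*a) = 2*a*(7 + l))
s(q, E) = q + E*q
1/((-48 + 19)*(p(0, 2)*7) + s(D(8, 11), 24)) = 1/((-48 + 19)*((-1 + (1/3)*2)*7) + (2*11*(7 + 8))*(1 + 24)) = 1/(-29*(-1 + 2/3)*7 + (2*11*15)*25) = 1/(-(-29)*7/3 + 330*25) = 1/(-29*(-7/3) + 8250) = 1/(203/3 + 8250) = 1/(24953/3) = 3/24953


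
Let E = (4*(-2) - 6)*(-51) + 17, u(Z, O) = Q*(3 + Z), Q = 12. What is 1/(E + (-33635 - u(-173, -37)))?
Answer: -1/30864 ≈ -3.2400e-5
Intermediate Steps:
u(Z, O) = 36 + 12*Z (u(Z, O) = 12*(3 + Z) = 36 + 12*Z)
E = 731 (E = (-8 - 6)*(-51) + 17 = -14*(-51) + 17 = 714 + 17 = 731)
1/(E + (-33635 - u(-173, -37))) = 1/(731 + (-33635 - (36 + 12*(-173)))) = 1/(731 + (-33635 - (36 - 2076))) = 1/(731 + (-33635 - 1*(-2040))) = 1/(731 + (-33635 + 2040)) = 1/(731 - 31595) = 1/(-30864) = -1/30864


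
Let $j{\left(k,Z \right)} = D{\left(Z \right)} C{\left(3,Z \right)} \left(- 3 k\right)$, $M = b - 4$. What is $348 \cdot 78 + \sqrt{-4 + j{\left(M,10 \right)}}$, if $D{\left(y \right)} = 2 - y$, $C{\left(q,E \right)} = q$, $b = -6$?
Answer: $27144 + 2 i \sqrt{181} \approx 27144.0 + 26.907 i$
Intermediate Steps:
$M = -10$ ($M = -6 - 4 = -10$)
$j{\left(k,Z \right)} = - 3 k \left(6 - 3 Z\right)$ ($j{\left(k,Z \right)} = \left(2 - Z\right) 3 \left(- 3 k\right) = \left(6 - 3 Z\right) \left(- 3 k\right) = - 3 k \left(6 - 3 Z\right)$)
$348 \cdot 78 + \sqrt{-4 + j{\left(M,10 \right)}} = 348 \cdot 78 + \sqrt{-4 + 9 \left(-10\right) \left(-2 + 10\right)} = 27144 + \sqrt{-4 + 9 \left(-10\right) 8} = 27144 + \sqrt{-4 - 720} = 27144 + \sqrt{-724} = 27144 + 2 i \sqrt{181}$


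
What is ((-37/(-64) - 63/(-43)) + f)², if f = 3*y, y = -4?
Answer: 750814801/7573504 ≈ 99.137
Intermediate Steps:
f = -12 (f = 3*(-4) = -12)
((-37/(-64) - 63/(-43)) + f)² = ((-37/(-64) - 63/(-43)) - 12)² = ((-37*(-1/64) - 63*(-1/43)) - 12)² = ((37/64 + 63/43) - 12)² = (5623/2752 - 12)² = (-27401/2752)² = 750814801/7573504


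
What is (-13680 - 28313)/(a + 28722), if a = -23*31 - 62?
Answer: -41993/27947 ≈ -1.5026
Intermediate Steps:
a = -775 (a = -713 - 62 = -775)
(-13680 - 28313)/(a + 28722) = (-13680 - 28313)/(-775 + 28722) = -41993/27947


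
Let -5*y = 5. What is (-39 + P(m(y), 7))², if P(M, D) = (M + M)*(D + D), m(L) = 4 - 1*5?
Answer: 4489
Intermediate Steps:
y = -1 (y = -⅕*5 = -1)
m(L) = -1 (m(L) = 4 - 5 = -1)
P(M, D) = 4*D*M (P(M, D) = (2*M)*(2*D) = 4*D*M)
(-39 + P(m(y), 7))² = (-39 + 4*7*(-1))² = (-39 - 28)² = (-67)² = 4489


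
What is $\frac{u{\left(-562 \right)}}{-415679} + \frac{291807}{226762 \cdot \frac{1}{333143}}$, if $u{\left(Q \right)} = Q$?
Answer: $\frac{40409593717788523}{94260201398} \approx 4.287 \cdot 10^{5}$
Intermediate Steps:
$\frac{u{\left(-562 \right)}}{-415679} + \frac{291807}{226762 \cdot \frac{1}{333143}} = - \frac{562}{-415679} + \frac{291807}{226762 \cdot \frac{1}{333143}} = \left(-562\right) \left(- \frac{1}{415679}\right) + \frac{291807}{226762 \cdot \frac{1}{333143}} = \frac{562}{415679} + \frac{291807}{\frac{226762}{333143}} = \frac{562}{415679} + 291807 \cdot \frac{333143}{226762} = \frac{562}{415679} + \frac{97213459401}{226762} = \frac{40409593717788523}{94260201398}$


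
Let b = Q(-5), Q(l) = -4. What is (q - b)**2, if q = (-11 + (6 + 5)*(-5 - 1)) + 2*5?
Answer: 3969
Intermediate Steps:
b = -4
q = -67 (q = (-11 + 11*(-6)) + 10 = (-11 - 66) + 10 = -77 + 10 = -67)
(q - b)**2 = (-67 - 1*(-4))**2 = (-67 + 4)**2 = (-63)**2 = 3969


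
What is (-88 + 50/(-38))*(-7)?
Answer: 11879/19 ≈ 625.21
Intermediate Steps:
(-88 + 50/(-38))*(-7) = (-88 + 50*(-1/38))*(-7) = (-88 - 25/19)*(-7) = -1697/19*(-7) = 11879/19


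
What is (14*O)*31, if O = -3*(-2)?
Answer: 2604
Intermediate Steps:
O = 6
(14*O)*31 = (14*6)*31 = 84*31 = 2604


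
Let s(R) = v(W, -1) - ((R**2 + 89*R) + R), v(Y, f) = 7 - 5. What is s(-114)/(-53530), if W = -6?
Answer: 1367/26765 ≈ 0.051074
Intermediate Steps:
v(Y, f) = 2
s(R) = 2 - R**2 - 90*R (s(R) = 2 - ((R**2 + 89*R) + R) = 2 - (R**2 + 90*R) = 2 + (-R**2 - 90*R) = 2 - R**2 - 90*R)
s(-114)/(-53530) = (2 - 1*(-114)**2 - 90*(-114))/(-53530) = (2 - 1*12996 + 10260)*(-1/53530) = (2 - 12996 + 10260)*(-1/53530) = -2734*(-1/53530) = 1367/26765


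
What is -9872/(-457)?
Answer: 9872/457 ≈ 21.602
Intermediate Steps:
-9872/(-457) = -9872*(-1)/457 = -1*(-9872/457) = 9872/457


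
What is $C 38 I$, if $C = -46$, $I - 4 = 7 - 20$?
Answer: $15732$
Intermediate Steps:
$I = -9$ ($I = 4 + \left(7 - 20\right) = 4 - 13 = -9$)
$C 38 I = \left(-46\right) 38 \left(-9\right) = \left(-1748\right) \left(-9\right) = 15732$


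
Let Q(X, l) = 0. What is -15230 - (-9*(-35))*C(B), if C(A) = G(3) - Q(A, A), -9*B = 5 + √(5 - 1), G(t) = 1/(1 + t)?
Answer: -61235/4 ≈ -15309.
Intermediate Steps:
B = -7/9 (B = -(5 + √(5 - 1))/9 = -(5 + √4)/9 = -(5 + 2)/9 = -⅑*7 = -7/9 ≈ -0.77778)
C(A) = ¼ (C(A) = 1/(1 + 3) - 1*0 = 1/4 + 0 = ¼ + 0 = ¼)
-15230 - (-9*(-35))*C(B) = -15230 - (-9*(-35))/4 = -15230 - 315/4 = -61235/4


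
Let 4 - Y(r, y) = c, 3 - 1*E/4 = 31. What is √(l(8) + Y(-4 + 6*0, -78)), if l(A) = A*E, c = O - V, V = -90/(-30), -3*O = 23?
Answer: 2*I*√1983/3 ≈ 29.687*I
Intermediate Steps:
O = -23/3 (O = -⅓*23 = -23/3 ≈ -7.6667)
E = -112 (E = 12 - 4*31 = 12 - 124 = -112)
V = 3 (V = -90*(-1/30) = 3)
c = -32/3 (c = -23/3 - 1*3 = -23/3 - 3 = -32/3 ≈ -10.667)
Y(r, y) = 44/3 (Y(r, y) = 4 - 1*(-32/3) = 4 + 32/3 = 44/3)
l(A) = -112*A (l(A) = A*(-112) = -112*A)
√(l(8) + Y(-4 + 6*0, -78)) = √(-112*8 + 44/3) = √(-896 + 44/3) = √(-2644/3) = 2*I*√1983/3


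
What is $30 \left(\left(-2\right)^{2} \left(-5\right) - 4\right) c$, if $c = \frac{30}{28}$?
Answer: $- \frac{5400}{7} \approx -771.43$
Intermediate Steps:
$c = \frac{15}{14}$ ($c = 30 \cdot \frac{1}{28} = \frac{15}{14} \approx 1.0714$)
$30 \left(\left(-2\right)^{2} \left(-5\right) - 4\right) c = 30 \left(\left(-2\right)^{2} \left(-5\right) - 4\right) \frac{15}{14} = 30 \left(4 \left(-5\right) - 4\right) \frac{15}{14} = 30 \left(-20 - 4\right) \frac{15}{14} = 30 \left(-24\right) \frac{15}{14} = \left(-720\right) \frac{15}{14} = - \frac{5400}{7}$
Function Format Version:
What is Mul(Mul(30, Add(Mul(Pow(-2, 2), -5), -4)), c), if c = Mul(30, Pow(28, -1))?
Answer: Rational(-5400, 7) ≈ -771.43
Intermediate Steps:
c = Rational(15, 14) (c = Mul(30, Rational(1, 28)) = Rational(15, 14) ≈ 1.0714)
Mul(Mul(30, Add(Mul(Pow(-2, 2), -5), -4)), c) = Mul(Mul(30, Add(Mul(Pow(-2, 2), -5), -4)), Rational(15, 14)) = Mul(Mul(30, Add(Mul(4, -5), -4)), Rational(15, 14)) = Mul(Mul(30, Add(-20, -4)), Rational(15, 14)) = Mul(Mul(30, -24), Rational(15, 14)) = Mul(-720, Rational(15, 14)) = Rational(-5400, 7)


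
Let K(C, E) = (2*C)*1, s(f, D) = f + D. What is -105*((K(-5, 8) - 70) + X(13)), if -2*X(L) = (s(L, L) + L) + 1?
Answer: 10500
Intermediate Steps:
s(f, D) = D + f
K(C, E) = 2*C
X(L) = -1/2 - 3*L/2 (X(L) = -(((L + L) + L) + 1)/2 = -((2*L + L) + 1)/2 = -(3*L + 1)/2 = -(1 + 3*L)/2 = -1/2 - 3*L/2)
-105*((K(-5, 8) - 70) + X(13)) = -105*((2*(-5) - 70) + (-1/2 - 3/2*13)) = -105*((-10 - 70) + (-1/2 - 39/2)) = -105*(-80 - 20) = -105*(-100) = 10500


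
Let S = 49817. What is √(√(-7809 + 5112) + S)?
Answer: √(49817 + I*√2697) ≈ 223.2 + 0.116*I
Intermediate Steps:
√(√(-7809 + 5112) + S) = √(√(-7809 + 5112) + 49817) = √(√(-2697) + 49817) = √(I*√2697 + 49817) = √(49817 + I*√2697)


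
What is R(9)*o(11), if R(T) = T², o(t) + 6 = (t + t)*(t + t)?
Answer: 38718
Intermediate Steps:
o(t) = -6 + 4*t² (o(t) = -6 + (t + t)*(t + t) = -6 + (2*t)*(2*t) = -6 + 4*t²)
R(9)*o(11) = 9²*(-6 + 4*11²) = 81*(-6 + 4*121) = 81*(-6 + 484) = 81*478 = 38718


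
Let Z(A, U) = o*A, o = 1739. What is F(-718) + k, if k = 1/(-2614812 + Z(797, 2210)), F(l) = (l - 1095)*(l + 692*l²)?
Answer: -794773476043566531/1228829 ≈ -6.4677e+11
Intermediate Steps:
Z(A, U) = 1739*A
F(l) = (-1095 + l)*(l + 692*l²)
k = -1/1228829 (k = 1/(-2614812 + 1739*797) = 1/(-2614812 + 1385983) = 1/(-1228829) = -1/1228829 ≈ -8.1378e-7)
F(-718) + k = -718*(-1095 - 757739*(-718) + 692*(-718)²) - 1/1228829 = -718*(-1095 + 544056602 + 692*515524) - 1/1228829 = -718*(-1095 + 544056602 + 356742608) - 1/1228829 = -718*900798115 - 1/1228829 = -646773046570 - 1/1228829 = -794773476043566531/1228829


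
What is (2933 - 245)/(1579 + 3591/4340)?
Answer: 1666560/979493 ≈ 1.7015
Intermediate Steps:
(2933 - 245)/(1579 + 3591/4340) = 2688/(1579 + 3591*(1/4340)) = 2688/(1579 + 513/620) = 2688/(979493/620) = 2688*(620/979493) = 1666560/979493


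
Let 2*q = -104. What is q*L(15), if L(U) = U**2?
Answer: -11700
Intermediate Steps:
q = -52 (q = (1/2)*(-104) = -52)
q*L(15) = -52*15**2 = -52*225 = -11700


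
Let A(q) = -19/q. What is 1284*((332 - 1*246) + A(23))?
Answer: 2515356/23 ≈ 1.0936e+5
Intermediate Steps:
1284*((332 - 1*246) + A(23)) = 1284*((332 - 1*246) - 19/23) = 1284*((332 - 246) - 19*1/23) = 1284*(86 - 19/23) = 1284*(1959/23) = 2515356/23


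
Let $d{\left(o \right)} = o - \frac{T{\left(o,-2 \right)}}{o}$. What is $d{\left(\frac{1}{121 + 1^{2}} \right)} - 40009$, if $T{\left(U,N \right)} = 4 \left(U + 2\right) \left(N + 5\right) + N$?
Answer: $- \frac{5210009}{122} \approx -42705.0$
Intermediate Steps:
$T{\left(U,N \right)} = N + 4 \left(2 + U\right) \left(5 + N\right)$ ($T{\left(U,N \right)} = 4 \left(2 + U\right) \left(5 + N\right) + N = N + 4 \left(2 + U\right) \left(5 + N\right)$)
$d{\left(o \right)} = o - \frac{22 + 12 o}{o}$ ($d{\left(o \right)} = o - \frac{40 + 9 \left(-2\right) + 20 o + 4 \left(-2\right) o}{o} = o - \frac{40 - 18 + 20 o - 8 o}{o} = o - \frac{22 + 12 o}{o}$)
$d{\left(\frac{1}{121 + 1^{2}} \right)} - 40009 = \left(-12 + \frac{1}{121 + 1^{2}} - \frac{22}{\frac{1}{121 + 1^{2}}}\right) - 40009 = \left(-12 + \frac{1}{121 + 1} - \frac{22}{\frac{1}{121 + 1}}\right) - 40009 = \left(-12 + \frac{1}{122} - \frac{22}{\frac{1}{122}}\right) - 40009 = \left(-12 + \frac{1}{122} - 22 \frac{1}{\frac{1}{122}}\right) - 40009 = \left(-12 + \frac{1}{122} - 2684\right) - 40009 = - \frac{328911}{122} - 40009 = - \frac{5210009}{122}$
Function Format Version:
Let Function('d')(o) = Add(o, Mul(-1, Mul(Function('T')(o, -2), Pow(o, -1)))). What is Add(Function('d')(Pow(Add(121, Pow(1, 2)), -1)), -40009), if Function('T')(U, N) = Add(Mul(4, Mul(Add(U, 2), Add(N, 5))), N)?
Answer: Rational(-5210009, 122) ≈ -42705.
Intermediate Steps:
Function('T')(U, N) = Add(N, Mul(4, Add(2, U), Add(5, N))) (Function('T')(U, N) = Add(Mul(4, Mul(Add(2, U), Add(5, N))), N) = Add(Mul(4, Add(2, U), Add(5, N)), N) = Add(N, Mul(4, Add(2, U), Add(5, N))))
Function('d')(o) = Add(o, Mul(-1, Pow(o, -1), Add(22, Mul(12, o)))) (Function('d')(o) = Add(o, Mul(-1, Mul(Add(40, Mul(9, -2), Mul(20, o), Mul(4, -2, o)), Pow(o, -1)))) = Add(o, Mul(-1, Mul(Add(40, -18, Mul(20, o), Mul(-8, o)), Pow(o, -1)))) = Add(o, Mul(-1, Mul(Add(22, Mul(12, o)), Pow(o, -1)))) = Add(o, Mul(-1, Mul(Pow(o, -1), Add(22, Mul(12, o))))) = Add(o, Mul(-1, Pow(o, -1), Add(22, Mul(12, o)))))
Add(Function('d')(Pow(Add(121, Pow(1, 2)), -1)), -40009) = Add(Add(-12, Pow(Add(121, Pow(1, 2)), -1), Mul(-22, Pow(Pow(Add(121, Pow(1, 2)), -1), -1))), -40009) = Add(Add(-12, Pow(Add(121, 1), -1), Mul(-22, Pow(Pow(Add(121, 1), -1), -1))), -40009) = Add(Add(-12, Pow(122, -1), Mul(-22, Pow(Pow(122, -1), -1))), -40009) = Add(Add(-12, Rational(1, 122), Mul(-22, Pow(Rational(1, 122), -1))), -40009) = Add(Add(-12, Rational(1, 122), Mul(-22, 122)), -40009) = Add(Add(-12, Rational(1, 122), -2684), -40009) = Add(Rational(-328911, 122), -40009) = Rational(-5210009, 122)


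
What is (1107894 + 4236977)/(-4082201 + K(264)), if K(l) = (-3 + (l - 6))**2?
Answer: -5344871/4017176 ≈ -1.3305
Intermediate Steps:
K(l) = (-9 + l)**2 (K(l) = (-3 + (-6 + l))**2 = (-9 + l)**2)
(1107894 + 4236977)/(-4082201 + K(264)) = (1107894 + 4236977)/(-4082201 + (-9 + 264)**2) = 5344871/(-4082201 + 255**2) = 5344871/(-4082201 + 65025) = 5344871/(-4017176) = 5344871*(-1/4017176) = -5344871/4017176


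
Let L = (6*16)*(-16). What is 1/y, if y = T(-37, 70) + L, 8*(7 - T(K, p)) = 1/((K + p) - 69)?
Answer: -288/440351 ≈ -0.00065402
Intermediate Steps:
L = -1536 (L = 96*(-16) = -1536)
T(K, p) = 7 - 1/(8*(-69 + K + p)) (T(K, p) = 7 - 1/(8*((K + p) - 69)) = 7 - 1/(8*(-69 + K + p)))
y = -440351/288 (y = (-3865/8 + 7*(-37) + 7*70)/(-69 - 37 + 70) - 1536 = (-3865/8 - 259 + 490)/(-36) - 1536 = -1/36*(-2017/8) - 1536 = 2017/288 - 1536 = -440351/288 ≈ -1529.0)
1/y = 1/(-440351/288) = -288/440351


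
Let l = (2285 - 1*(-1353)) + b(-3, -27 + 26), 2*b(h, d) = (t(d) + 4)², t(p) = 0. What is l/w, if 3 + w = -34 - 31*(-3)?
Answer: 1823/28 ≈ 65.107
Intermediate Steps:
w = 56 (w = -3 + (-34 - 31*(-3)) = -3 + (-34 + 93) = -3 + 59 = 56)
b(h, d) = 8 (b(h, d) = (0 + 4)²/2 = (½)*4² = (½)*16 = 8)
l = 3646 (l = (2285 - 1*(-1353)) + 8 = (2285 + 1353) + 8 = 3638 + 8 = 3646)
l/w = 3646/56 = 3646*(1/56) = 1823/28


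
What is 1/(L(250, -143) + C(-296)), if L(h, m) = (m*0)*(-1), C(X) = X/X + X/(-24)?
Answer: 3/40 ≈ 0.075000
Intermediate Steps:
C(X) = 1 - X/24 (C(X) = 1 + X*(-1/24) = 1 - X/24)
L(h, m) = 0 (L(h, m) = 0*(-1) = 0)
1/(L(250, -143) + C(-296)) = 1/(0 + (1 - 1/24*(-296))) = 1/(0 + (1 + 37/3)) = 1/(0 + 40/3) = 1/(40/3) = 3/40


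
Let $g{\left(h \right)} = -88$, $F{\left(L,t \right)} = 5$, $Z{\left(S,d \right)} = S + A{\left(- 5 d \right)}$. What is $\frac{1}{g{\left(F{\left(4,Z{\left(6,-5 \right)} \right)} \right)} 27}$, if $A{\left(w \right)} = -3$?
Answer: $- \frac{1}{2376} \approx -0.00042088$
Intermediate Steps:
$Z{\left(S,d \right)} = -3 + S$ ($Z{\left(S,d \right)} = S - 3 = -3 + S$)
$\frac{1}{g{\left(F{\left(4,Z{\left(6,-5 \right)} \right)} \right)} 27} = \frac{1}{\left(-88\right) 27} = \frac{1}{-2376} = - \frac{1}{2376}$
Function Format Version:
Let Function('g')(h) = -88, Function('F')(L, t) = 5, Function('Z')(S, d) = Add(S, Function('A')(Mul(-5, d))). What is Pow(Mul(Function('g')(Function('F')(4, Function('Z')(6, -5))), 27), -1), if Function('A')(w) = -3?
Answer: Rational(-1, 2376) ≈ -0.00042088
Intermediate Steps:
Function('Z')(S, d) = Add(-3, S) (Function('Z')(S, d) = Add(S, -3) = Add(-3, S))
Pow(Mul(Function('g')(Function('F')(4, Function('Z')(6, -5))), 27), -1) = Pow(Mul(-88, 27), -1) = Pow(-2376, -1) = Rational(-1, 2376)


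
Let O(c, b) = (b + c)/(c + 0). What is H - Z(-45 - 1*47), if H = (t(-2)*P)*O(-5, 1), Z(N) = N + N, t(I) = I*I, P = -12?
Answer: 728/5 ≈ 145.60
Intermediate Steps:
t(I) = I**2
Z(N) = 2*N
O(c, b) = (b + c)/c
H = -192/5 (H = ((-2)**2*(-12))*((1 - 5)/(-5)) = (4*(-12))*(-1/5*(-4)) = -48*4/5 = -192/5 ≈ -38.400)
H - Z(-45 - 1*47) = -192/5 - 2*(-45 - 1*47) = -192/5 - 2*(-45 - 47) = -192/5 - 2*(-92) = -192/5 - 1*(-184) = -192/5 + 184 = 728/5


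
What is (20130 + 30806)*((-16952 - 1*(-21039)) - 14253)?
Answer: -517815376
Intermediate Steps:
(20130 + 30806)*((-16952 - 1*(-21039)) - 14253) = 50936*((-16952 + 21039) - 14253) = 50936*(4087 - 14253) = 50936*(-10166) = -517815376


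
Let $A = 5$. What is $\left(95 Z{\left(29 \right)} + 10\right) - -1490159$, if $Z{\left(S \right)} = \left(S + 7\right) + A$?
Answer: $1494064$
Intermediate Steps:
$Z{\left(S \right)} = 12 + S$ ($Z{\left(S \right)} = \left(S + 7\right) + 5 = \left(7 + S\right) + 5 = 12 + S$)
$\left(95 Z{\left(29 \right)} + 10\right) - -1490159 = \left(95 \left(12 + 29\right) + 10\right) - -1490159 = \left(95 \cdot 41 + 10\right) + 1490159 = \left(3895 + 10\right) + 1490159 = 3905 + 1490159 = 1494064$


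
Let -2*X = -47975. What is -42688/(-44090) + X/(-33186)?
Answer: 359035093/1463170740 ≈ 0.24538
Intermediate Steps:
X = 47975/2 (X = -1/2*(-47975) = 47975/2 ≈ 23988.)
-42688/(-44090) + X/(-33186) = -42688/(-44090) + (47975/2)/(-33186) = -42688*(-1/44090) + (47975/2)*(-1/33186) = 21344/22045 - 47975/66372 = 359035093/1463170740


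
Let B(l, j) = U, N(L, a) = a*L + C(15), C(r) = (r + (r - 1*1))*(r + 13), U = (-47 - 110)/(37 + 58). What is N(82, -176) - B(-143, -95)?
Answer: -1293743/95 ≈ -13618.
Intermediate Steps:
U = -157/95 ≈ -1.6526
C(r) = (-1 + 2*r)*(13 + r) (C(r) = (r + (r - 1))*(13 + r) = (r + (-1 + r))*(13 + r) = (-1 + 2*r)*(13 + r))
N(L, a) = 812 + L*a (N(L, a) = a*L + (-13 + 2*15² + 25*15) = L*a + (-13 + 2*225 + 375) = L*a + (-13 + 450 + 375) = L*a + 812 = 812 + L*a)
B(l, j) = -157/95
N(82, -176) - B(-143, -95) = (812 + 82*(-176)) - 1*(-157/95) = (812 - 14432) + 157/95 = -13620 + 157/95 = -1293743/95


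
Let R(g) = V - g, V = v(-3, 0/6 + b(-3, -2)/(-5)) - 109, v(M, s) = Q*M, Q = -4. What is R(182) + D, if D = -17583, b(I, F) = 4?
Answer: -17862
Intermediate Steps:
v(M, s) = -4*M
V = -97 (V = -4*(-3) - 109 = 12 - 109 = -97)
R(g) = -97 - g
R(182) + D = (-97 - 1*182) - 17583 = (-97 - 182) - 17583 = -279 - 17583 = -17862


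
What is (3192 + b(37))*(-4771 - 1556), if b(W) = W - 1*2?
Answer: -20417229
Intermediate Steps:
b(W) = -2 + W (b(W) = W - 2 = -2 + W)
(3192 + b(37))*(-4771 - 1556) = (3192 + (-2 + 37))*(-4771 - 1556) = (3192 + 35)*(-6327) = 3227*(-6327) = -20417229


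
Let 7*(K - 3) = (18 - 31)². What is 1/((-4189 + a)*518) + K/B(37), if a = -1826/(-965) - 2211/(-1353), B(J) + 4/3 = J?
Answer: 997847220295/1311207054352 ≈ 0.76101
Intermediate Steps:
B(J) = -4/3 + J
K = 190/7 (K = 3 + (18 - 31)²/7 = 3 + (⅐)*(-13)² = 3 + (⅐)*169 = 3 + 169/7 = 190/7 ≈ 27.143)
a = 139521/39565 (a = -1826*(-1/965) - 2211*(-1/1353) = 1826/965 + 67/41 = 139521/39565 ≈ 3.5264)
1/((-4189 + a)*518) + K/B(37) = 1/((-4189 + 139521/39565)*518) + 190/(7*(-4/3 + 37)) = (1/518)/(-165598264/39565) + 190/(7*(107/3)) = -39565/165598264*1/518 + (190/7)*(3/107) = -39565/85779900752 + 570/749 = 997847220295/1311207054352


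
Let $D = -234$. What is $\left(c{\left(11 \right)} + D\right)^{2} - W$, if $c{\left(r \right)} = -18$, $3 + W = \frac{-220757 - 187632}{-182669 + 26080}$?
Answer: $\frac{9944089234}{156589} \approx 63504.0$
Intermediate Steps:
$W = - \frac{61378}{156589}$ ($W = -3 + \frac{-220757 - 187632}{-182669 + 26080} = -3 - \frac{408389}{-156589} = -3 - - \frac{408389}{156589} = -3 + \frac{408389}{156589} = - \frac{61378}{156589} \approx -0.39197$)
$\left(c{\left(11 \right)} + D\right)^{2} - W = \left(-18 - 234\right)^{2} - - \frac{61378}{156589} = \left(-252\right)^{2} + \frac{61378}{156589} = 63504 + \frac{61378}{156589} = \frac{9944089234}{156589}$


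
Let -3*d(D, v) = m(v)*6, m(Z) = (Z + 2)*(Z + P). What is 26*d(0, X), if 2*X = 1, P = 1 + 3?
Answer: -585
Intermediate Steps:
P = 4
X = ½ (X = (½)*1 = ½ ≈ 0.50000)
m(Z) = (2 + Z)*(4 + Z) (m(Z) = (Z + 2)*(Z + 4) = (2 + Z)*(4 + Z))
d(D, v) = -16 - 12*v - 2*v² (d(D, v) = -(8 + v² + 6*v)*6/3 = -(48 + 6*v² + 36*v)/3 = -16 - 12*v - 2*v²)
26*d(0, X) = 26*(-16 - 12*½ - 2*(½)²) = 26*(-16 - 6 - 2*¼) = 26*(-16 - 6 - ½) = 26*(-45/2) = -585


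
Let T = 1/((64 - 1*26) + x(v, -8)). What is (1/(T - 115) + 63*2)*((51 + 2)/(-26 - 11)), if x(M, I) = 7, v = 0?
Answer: -34549587/191438 ≈ -180.47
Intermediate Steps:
T = 1/45 (T = 1/((64 - 1*26) + 7) = 1/((64 - 26) + 7) = 1/(38 + 7) = 1/45 ≈ 0.022222)
(1/(T - 115) + 63*2)*((51 + 2)/(-26 - 11)) = (1/(1/45 - 115) + 63*2)*((51 + 2)/(-26 - 11)) = (1/(-5174/45) + 126)*(53/(-37)) = (-45/5174 + 126)*(53*(-1/37)) = (651879/5174)*(-53/37) = -34549587/191438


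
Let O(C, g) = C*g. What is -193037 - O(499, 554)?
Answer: -469483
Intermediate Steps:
-193037 - O(499, 554) = -193037 - 499*554 = -193037 - 1*276446 = -193037 - 276446 = -469483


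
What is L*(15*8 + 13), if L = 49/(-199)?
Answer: -6517/199 ≈ -32.749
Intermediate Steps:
L = -49/199 (L = 49*(-1/199) = -49/199 ≈ -0.24623)
L*(15*8 + 13) = -49*(15*8 + 13)/199 = -49*(120 + 13)/199 = -49/199*133 = -6517/199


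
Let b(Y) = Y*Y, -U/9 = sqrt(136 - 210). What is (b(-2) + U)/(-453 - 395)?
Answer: -1/212 + 9*I*sqrt(74)/848 ≈ -0.004717 + 0.091298*I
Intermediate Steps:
U = -9*I*sqrt(74) (U = -9*sqrt(136 - 210) = -9*I*sqrt(74) ≈ -77.421*I)
b(Y) = Y**2
(b(-2) + U)/(-453 - 395) = ((-2)**2 - 9*I*sqrt(74))/(-453 - 395) = (4 - 9*I*sqrt(74))/(-848) = (4 - 9*I*sqrt(74))*(-1/848) = -1/212 + 9*I*sqrt(74)/848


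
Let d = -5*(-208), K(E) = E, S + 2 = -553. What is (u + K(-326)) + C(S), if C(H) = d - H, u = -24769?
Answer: -23500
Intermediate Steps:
S = -555 (S = -2 - 553 = -555)
d = 1040
C(H) = 1040 - H
(u + K(-326)) + C(S) = (-24769 - 326) + (1040 - 1*(-555)) = -25095 + (1040 + 555) = -25095 + 1595 = -23500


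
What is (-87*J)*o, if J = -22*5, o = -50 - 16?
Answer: -631620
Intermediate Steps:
o = -66
J = -110
(-87*J)*o = -87*(-110)*(-66) = 9570*(-66) = -631620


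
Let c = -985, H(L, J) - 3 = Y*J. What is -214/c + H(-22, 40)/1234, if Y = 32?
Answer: 1527831/1215490 ≈ 1.2570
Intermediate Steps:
H(L, J) = 3 + 32*J
-214/c + H(-22, 40)/1234 = -214/(-985) + (3 + 32*40)/1234 = -214*(-1/985) + (3 + 1280)*(1/1234) = 214/985 + 1283*(1/1234) = 214/985 + 1283/1234 = 1527831/1215490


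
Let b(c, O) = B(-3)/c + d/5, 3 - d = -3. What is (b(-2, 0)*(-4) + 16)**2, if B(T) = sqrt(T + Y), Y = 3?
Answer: 3136/25 ≈ 125.44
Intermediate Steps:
d = 6 (d = 3 - 1*(-3) = 3 + 3 = 6)
B(T) = sqrt(3 + T) (B(T) = sqrt(T + 3) = sqrt(3 + T))
b(c, O) = 6/5 (b(c, O) = sqrt(3 - 3)/c + 6/5 = sqrt(0)/c + 6*(1/5) = 0/c + 6/5 = 0 + 6/5 = 6/5)
(b(-2, 0)*(-4) + 16)**2 = ((6/5)*(-4) + 16)**2 = (-24/5 + 16)**2 = (56/5)**2 = 3136/25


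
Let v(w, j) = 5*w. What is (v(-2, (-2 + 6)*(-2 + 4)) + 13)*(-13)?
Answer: -39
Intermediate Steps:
(v(-2, (-2 + 6)*(-2 + 4)) + 13)*(-13) = (5*(-2) + 13)*(-13) = (-10 + 13)*(-13) = 3*(-13) = -39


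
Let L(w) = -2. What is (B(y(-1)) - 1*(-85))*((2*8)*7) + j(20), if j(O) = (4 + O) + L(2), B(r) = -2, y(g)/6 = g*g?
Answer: 9318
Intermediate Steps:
y(g) = 6*g² (y(g) = 6*(g*g) = 6*g²)
j(O) = 2 + O (j(O) = (4 + O) - 2 = 2 + O)
(B(y(-1)) - 1*(-85))*((2*8)*7) + j(20) = (-2 - 1*(-85))*((2*8)*7) + (2 + 20) = (-2 + 85)*(16*7) + 22 = 83*112 + 22 = 9296 + 22 = 9318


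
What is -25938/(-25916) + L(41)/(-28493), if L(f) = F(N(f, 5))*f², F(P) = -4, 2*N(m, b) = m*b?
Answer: 41514119/33564754 ≈ 1.2368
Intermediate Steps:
N(m, b) = b*m/2 (N(m, b) = (m*b)/2 = (b*m)/2 = b*m/2)
L(f) = -4*f²
-25938/(-25916) + L(41)/(-28493) = -25938/(-25916) - 4*41²/(-28493) = -25938*(-1/25916) - 4*1681*(-1/28493) = 1179/1178 - 6724*(-1/28493) = 1179/1178 + 6724/28493 = 41514119/33564754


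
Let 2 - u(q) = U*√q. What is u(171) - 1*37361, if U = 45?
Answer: -37359 - 135*√19 ≈ -37947.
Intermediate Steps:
u(q) = 2 - 45*√q
u(171) - 1*37361 = (2 - 135*√19) - 1*37361 = (2 - 135*√19) - 37361 = -37359 - 135*√19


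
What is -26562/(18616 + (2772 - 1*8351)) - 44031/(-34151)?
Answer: -25622055/34248199 ≈ -0.74813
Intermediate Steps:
-26562/(18616 + (2772 - 1*8351)) - 44031/(-34151) = -26562/(18616 + (2772 - 8351)) - 44031*(-1/34151) = -26562/(18616 - 5579) + 3387/2627 = -26562/13037 + 3387/2627 = -25622055/34248199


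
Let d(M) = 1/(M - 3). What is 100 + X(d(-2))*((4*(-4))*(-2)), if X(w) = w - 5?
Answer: -332/5 ≈ -66.400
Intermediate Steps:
d(M) = 1/(-3 + M)
X(w) = -5 + w
100 + X(d(-2))*((4*(-4))*(-2)) = 100 + (-5 + 1/(-3 - 2))*((4*(-4))*(-2)) = 100 + (-5 + 1/(-5))*(-16*(-2)) = 100 + (-5 - ⅕)*32 = 100 - 26/5*32 = 100 - 832/5 = -332/5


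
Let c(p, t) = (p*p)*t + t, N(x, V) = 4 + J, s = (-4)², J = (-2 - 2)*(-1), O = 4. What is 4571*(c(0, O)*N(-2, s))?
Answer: 146272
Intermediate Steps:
J = 4 (J = -4*(-1) = 4)
s = 16
N(x, V) = 8 (N(x, V) = 4 + 4 = 8)
c(p, t) = t + t*p² (c(p, t) = p²*t + t = t*p² + t = t + t*p²)
4571*(c(0, O)*N(-2, s)) = 4571*((4*(1 + 0²))*8) = 4571*((4*(1 + 0))*8) = 4571*((4*1)*8) = 4571*(4*8) = 4571*32 = 146272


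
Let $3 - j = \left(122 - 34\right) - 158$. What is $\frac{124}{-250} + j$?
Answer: $\frac{9063}{125} \approx 72.504$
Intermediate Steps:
$j = 73$ ($j = 3 - \left(\left(122 - 34\right) - 158\right) = 3 - \left(88 - 158\right) = 3 - -70 = 3 + 70 = 73$)
$\frac{124}{-250} + j = \frac{124}{-250} + 73 = 124 \left(- \frac{1}{250}\right) + 73 = - \frac{62}{125} + 73 = \frac{9063}{125}$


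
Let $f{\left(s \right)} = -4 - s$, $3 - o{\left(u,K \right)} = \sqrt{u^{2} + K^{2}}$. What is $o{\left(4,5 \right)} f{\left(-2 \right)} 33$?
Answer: $-198 + 66 \sqrt{41} \approx 224.61$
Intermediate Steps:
$o{\left(u,K \right)} = 3 - \sqrt{K^{2} + u^{2}}$ ($o{\left(u,K \right)} = 3 - \sqrt{u^{2} + K^{2}} = 3 - \sqrt{K^{2} + u^{2}}$)
$o{\left(4,5 \right)} f{\left(-2 \right)} 33 = \left(3 - \sqrt{5^{2} + 4^{2}}\right) \left(-4 - -2\right) 33 = \left(3 - \sqrt{25 + 16}\right) \left(-4 + 2\right) 33 = \left(3 - \sqrt{41}\right) \left(-2\right) 33 = \left(-6 + 2 \sqrt{41}\right) 33 = -198 + 66 \sqrt{41}$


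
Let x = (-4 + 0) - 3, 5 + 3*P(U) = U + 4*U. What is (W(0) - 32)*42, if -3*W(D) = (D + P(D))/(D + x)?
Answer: -4042/3 ≈ -1347.3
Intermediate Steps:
P(U) = -5/3 + 5*U/3 (P(U) = -5/3 + (U + 4*U)/3 = -5/3 + (5*U)/3 = -5/3 + 5*U/3)
x = -7 (x = -4 - 3 = -7)
W(D) = -(-5/3 + 8*D/3)/(3*(-7 + D)) (W(D) = -(D + (-5/3 + 5*D/3))/(3*(D - 7)) = -(-5/3 + 8*D/3)/(3*(-7 + D)))
(W(0) - 32)*42 = ((5 - 8*0)/(9*(-7 + 0)) - 32)*42 = ((⅑)*(5 + 0)/(-7) - 32)*42 = ((⅑)*(-⅐)*5 - 32)*42 = (-5/63 - 32)*42 = -2021/63*42 = -4042/3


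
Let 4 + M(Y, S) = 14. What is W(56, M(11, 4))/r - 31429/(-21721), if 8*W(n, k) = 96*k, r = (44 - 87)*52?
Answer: 16917181/12142039 ≈ 1.3933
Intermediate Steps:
M(Y, S) = 10 (M(Y, S) = -4 + 14 = 10)
r = -2236 (r = -43*52 = -2236)
W(n, k) = 12*k (W(n, k) = (96*k)/8 = 12*k)
W(56, M(11, 4))/r - 31429/(-21721) = (12*10)/(-2236) - 31429/(-21721) = 120*(-1/2236) - 31429*(-1/21721) = -30/559 + 31429/21721 = 16917181/12142039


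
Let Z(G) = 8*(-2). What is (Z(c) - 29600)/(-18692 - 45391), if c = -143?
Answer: 9872/21361 ≈ 0.46215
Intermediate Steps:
Z(G) = -16
(Z(c) - 29600)/(-18692 - 45391) = (-16 - 29600)/(-18692 - 45391) = -29616/(-64083) = -29616*(-1/64083) = 9872/21361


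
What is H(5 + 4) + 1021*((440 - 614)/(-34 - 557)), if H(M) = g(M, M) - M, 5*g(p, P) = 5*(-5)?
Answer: 56460/197 ≈ 286.60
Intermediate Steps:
g(p, P) = -5 (g(p, P) = (5*(-5))/5 = (⅕)*(-25) = -5)
H(M) = -5 - M
H(5 + 4) + 1021*((440 - 614)/(-34 - 557)) = (-5 - (5 + 4)) + 1021*((440 - 614)/(-34 - 557)) = (-5 - 1*9) + 1021*(-174/(-591)) = (-5 - 9) + 1021*(-174*(-1/591)) = -14 + 1021*(58/197) = -14 + 59218/197 = 56460/197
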